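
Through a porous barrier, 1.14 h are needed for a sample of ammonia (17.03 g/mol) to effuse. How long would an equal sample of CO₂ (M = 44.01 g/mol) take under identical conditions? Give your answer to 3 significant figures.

By Graham's law, t_CO₂/t_NH₃ = √(M_CO₂/M_NH₃) = √(44.01/17.03) = √2.584 = 1.608.
So the time for CO₂ is 1.14 × 1.608 = 1.83 h.

1.83 h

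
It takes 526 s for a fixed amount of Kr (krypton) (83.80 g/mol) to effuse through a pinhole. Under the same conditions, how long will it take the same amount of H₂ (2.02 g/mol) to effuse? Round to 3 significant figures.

81.7 s

Since effusion rate ∝ 1/√M, t_H₂/t_Kr = √(M_H₂/M_Kr) = √(2.02/83.80) = √0.02411 = 0.1553.
So the time for H₂ is 526 × 0.1553 = 81.7 s.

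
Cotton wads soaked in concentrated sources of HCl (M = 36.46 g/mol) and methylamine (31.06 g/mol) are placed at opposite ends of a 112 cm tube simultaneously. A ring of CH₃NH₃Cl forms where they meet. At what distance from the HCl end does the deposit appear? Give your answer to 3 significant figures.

53.8 cm

In equal time, each gas travels a distance ∝ its rate ∝ 1/√M, so d_HCl/d_CH₃NH₂ = √(M_CH₃NH₂/M_HCl) = √(31.06/36.46) = 0.9230.
With d_HCl + d_CH₃NH₂ = 112 cm, d_CH₃NH₂ = 112/(1 + 0.9230) = 58.24 cm.
d_HCl = 112 − 58.24 = 53.8 cm.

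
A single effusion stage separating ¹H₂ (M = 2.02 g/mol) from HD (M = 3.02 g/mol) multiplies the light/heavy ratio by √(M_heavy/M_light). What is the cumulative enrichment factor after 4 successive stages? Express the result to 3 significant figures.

2.24

Each stage multiplies the ratio by α = √(3.02/2.02), so after 4 stages the overall factor is α^4 = (3.02/2.02)^(4/2).
= 1.49505^2 = 2.24.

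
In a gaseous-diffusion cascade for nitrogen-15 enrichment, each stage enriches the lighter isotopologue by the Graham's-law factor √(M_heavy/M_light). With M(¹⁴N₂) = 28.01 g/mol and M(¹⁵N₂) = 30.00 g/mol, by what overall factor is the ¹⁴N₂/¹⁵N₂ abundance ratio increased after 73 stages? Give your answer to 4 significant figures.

12.25

The single-stage factor is √(M_heavy/M_light), so 73 stages give [√(30.00/28.01)]^73 = (30.00/28.01)^(73/2).
= 1.07105^(73/2) = 12.25.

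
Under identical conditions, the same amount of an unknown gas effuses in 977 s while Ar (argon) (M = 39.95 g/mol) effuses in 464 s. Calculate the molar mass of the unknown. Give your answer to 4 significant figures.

177.1 g/mol

From Graham's law, t_X/t_Ar = √(M_X/M_Ar).
977/464 = 2.106 = √(M_X/39.95)
M_X = 39.95 × 2.106² = 39.95 × 4.434 = 177.1 g/mol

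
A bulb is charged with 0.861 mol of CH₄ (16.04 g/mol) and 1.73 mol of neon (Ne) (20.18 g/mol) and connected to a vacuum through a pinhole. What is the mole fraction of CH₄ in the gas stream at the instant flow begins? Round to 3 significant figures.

The effusion rate of species i is ∝ p_i/√M_i ∝ n_i/√M_i.
x_CH₄(eff) = (n_CH₄/√M_CH₄) / (n_CH₄/√M_CH₄ + n_Ne/√M_Ne)
= (0.861/√16.04) / (0.861/√16.04 + 1.73/√20.18) = 0.2150/(0.2150 + 0.3851) = 0.358.

0.358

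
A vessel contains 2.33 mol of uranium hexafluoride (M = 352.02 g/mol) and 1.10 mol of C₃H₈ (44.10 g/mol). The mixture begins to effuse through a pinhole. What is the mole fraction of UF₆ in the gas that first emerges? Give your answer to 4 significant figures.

0.4285

Rate_i ∝ x_i/√M_i (Graham's law weighted by mole fraction), so the effusate composition follows n_i/√M_i.
x_UF₆(eff) = (n_UF₆/√M_UF₆) / (n_UF₆/√M_UF₆ + n_C₃H₈/√M_C₃H₈)
= (2.33/√352.02) / (2.33/√352.02 + 1.10/√44.10) = 0.1242/(0.1242 + 0.1656) = 0.4285.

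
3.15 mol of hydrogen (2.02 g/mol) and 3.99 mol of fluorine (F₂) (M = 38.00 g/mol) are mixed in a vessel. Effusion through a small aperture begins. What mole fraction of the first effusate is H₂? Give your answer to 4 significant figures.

Effusion rate of each component ∝ n_i/√M_i (partial pressure × 1/√M).
x_H₂(eff) = (n_H₂/√M_H₂) / (n_H₂/√M_H₂ + n_F₂/√M_F₂)
= (3.15/√2.02) / (3.15/√2.02 + 3.99/√38.00) = 2.216/(2.216 + 0.6473) = 0.7740.

0.7740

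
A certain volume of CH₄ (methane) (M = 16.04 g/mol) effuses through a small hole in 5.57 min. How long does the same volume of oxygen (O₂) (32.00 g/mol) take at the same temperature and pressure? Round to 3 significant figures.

7.87 min

From Graham's law, t_O₂/t_CH₄ = √(M_O₂/M_CH₄) = √(32.00/16.04) = √1.995 = 1.412.
So the time for O₂ is 5.57 × 1.412 = 7.87 min.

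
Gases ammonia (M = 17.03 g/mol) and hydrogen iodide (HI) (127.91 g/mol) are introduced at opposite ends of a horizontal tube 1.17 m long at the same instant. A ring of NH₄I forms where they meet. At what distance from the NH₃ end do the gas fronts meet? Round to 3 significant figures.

In equal time, each gas travels a distance ∝ its rate ∝ 1/√M, so d_NH₃/d_HI = √(M_HI/M_NH₃) = √(127.91/17.03) = 2.741.
With d_NH₃ + d_HI = 1.17 m, d_HI = 1.17/(1 + 2.741) = 0.3128 m.
d_NH₃ = 1.17 − 0.3128 = 0.857 m.

0.857 m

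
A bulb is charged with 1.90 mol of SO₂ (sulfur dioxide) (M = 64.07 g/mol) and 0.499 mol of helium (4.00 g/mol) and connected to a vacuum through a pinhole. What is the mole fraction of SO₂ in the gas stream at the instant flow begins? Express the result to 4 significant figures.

Each component's effusion rate ∝ (its partial pressure)·(1/√M) ∝ n_i/√M_i.
x_SO₂(eff) = (n_SO₂/√M_SO₂) / (n_SO₂/√M_SO₂ + n_He/√M_He)
= (1.90/√64.07) / (1.90/√64.07 + 0.499/√4.00) = 0.2374/(0.2374 + 0.2495) = 0.4875.

0.4875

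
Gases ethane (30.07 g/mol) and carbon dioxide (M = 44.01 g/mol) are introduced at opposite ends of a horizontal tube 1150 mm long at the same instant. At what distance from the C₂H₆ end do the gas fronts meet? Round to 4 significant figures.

629.6 mm

In equal time, each gas travels a distance ∝ its rate ∝ 1/√M, so d_C₂H₆/d_CO₂ = √(M_CO₂/M_C₂H₆) = √(44.01/30.07) = 1.210.
With d_C₂H₆ + d_CO₂ = 1150 mm, d_CO₂ = 1150/(1 + 1.210) = 520.4 mm.
d_C₂H₆ = 1150 − 520.4 = 629.6 mm.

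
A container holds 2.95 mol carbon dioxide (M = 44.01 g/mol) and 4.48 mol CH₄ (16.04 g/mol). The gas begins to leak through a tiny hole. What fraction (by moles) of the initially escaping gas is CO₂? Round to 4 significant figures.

0.2845

The effusion rate of species i is ∝ p_i/√M_i ∝ n_i/√M_i.
So x_CO₂ in the escaping gas = (n_CO₂/√M_CO₂) / Σ(n_i/√M_i)
= (2.95/√44.01) / (2.95/√44.01 + 4.48/√16.04) = 0.4447/(0.4447 + 1.119) = 0.2845.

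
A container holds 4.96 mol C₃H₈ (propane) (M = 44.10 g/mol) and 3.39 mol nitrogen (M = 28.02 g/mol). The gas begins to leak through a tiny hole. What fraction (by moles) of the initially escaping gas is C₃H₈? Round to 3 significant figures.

Each component's effusion rate ∝ (its partial pressure)·(1/√M) ∝ n_i/√M_i.
So x_C₃H₈ in the escaping gas = (n_C₃H₈/√M_C₃H₈) / Σ(n_i/√M_i)
= (4.96/√44.10) / (4.96/√44.10 + 3.39/√28.02) = 0.7469/(0.7469 + 0.6404) = 0.538.

0.538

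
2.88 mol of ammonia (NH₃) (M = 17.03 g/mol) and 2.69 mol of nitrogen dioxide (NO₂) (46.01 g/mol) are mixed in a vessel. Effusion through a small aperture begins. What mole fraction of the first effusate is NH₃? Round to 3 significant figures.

0.638

Effusion rate of each component ∝ n_i/√M_i (partial pressure × 1/√M).
So x_NH₃ in the escaping gas = (n_NH₃/√M_NH₃) / Σ(n_i/√M_i)
= (2.88/√17.03) / (2.88/√17.03 + 2.69/√46.01) = 0.6979/(0.6979 + 0.3966) = 0.638.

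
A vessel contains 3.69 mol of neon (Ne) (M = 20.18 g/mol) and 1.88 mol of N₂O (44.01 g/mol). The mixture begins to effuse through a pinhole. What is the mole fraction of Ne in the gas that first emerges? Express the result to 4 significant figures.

0.7435

Rate_i ∝ x_i/√M_i (Graham's law weighted by mole fraction), so the effusate composition follows n_i/√M_i.
So x_Ne in the escaping gas = (n_Ne/√M_Ne) / Σ(n_i/√M_i)
= (3.69/√20.18) / (3.69/√20.18 + 1.88/√44.01) = 0.8214/(0.8214 + 0.2834) = 0.7435.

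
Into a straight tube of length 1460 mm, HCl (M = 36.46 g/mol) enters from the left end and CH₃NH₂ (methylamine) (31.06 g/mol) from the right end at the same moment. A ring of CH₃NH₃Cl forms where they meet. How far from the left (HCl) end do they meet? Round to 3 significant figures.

Graham's law gives d_HCl/d_CH₃NH₂ = rate_HCl/rate_CH₃NH₂ = √(M_CH₃NH₂/M_HCl) = √(31.06/36.46) = 0.9230.
With d_HCl + d_CH₃NH₂ = 1460 mm, d_CH₃NH₂ = 1460/(1 + 0.9230) = 759.2 mm.
d_HCl = 1460 − 759.2 = 701 mm.

701 mm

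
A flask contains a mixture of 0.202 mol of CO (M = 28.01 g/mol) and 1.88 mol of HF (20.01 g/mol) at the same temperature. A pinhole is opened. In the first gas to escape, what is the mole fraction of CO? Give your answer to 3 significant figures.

0.0833

Each component's effusion rate ∝ (its partial pressure)·(1/√M) ∝ n_i/√M_i.
x_CO(eff) = (n_CO/√M_CO) / (n_CO/√M_CO + n_HF/√M_HF)
= (0.202/√28.01) / (0.202/√28.01 + 1.88/√20.01) = 0.03817/(0.03817 + 0.4203) = 0.0833.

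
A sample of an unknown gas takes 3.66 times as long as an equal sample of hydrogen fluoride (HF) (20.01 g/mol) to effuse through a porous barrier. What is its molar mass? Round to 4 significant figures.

Using Graham's law: t_X/t_HF = √(M_X/M_HF).
3.66 = √(M_X/20.01)
M_X = 20.01 × 3.66² = 20.01 × 13.40 = 268.0 g/mol

268.0 g/mol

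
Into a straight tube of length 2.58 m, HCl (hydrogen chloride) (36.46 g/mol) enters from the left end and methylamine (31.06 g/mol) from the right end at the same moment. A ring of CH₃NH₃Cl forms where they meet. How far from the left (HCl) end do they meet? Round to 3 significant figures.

In equal time, each gas travels a distance ∝ its rate ∝ 1/√M, so d_HCl/d_CH₃NH₂ = √(M_CH₃NH₂/M_HCl) = √(31.06/36.46) = 0.9230.
With d_HCl + d_CH₃NH₂ = 2.58 m, d_CH₃NH₂ = 2.58/(1 + 0.9230) = 1.342 m.
d_HCl = 2.58 − 1.342 = 1.24 m.

1.24 m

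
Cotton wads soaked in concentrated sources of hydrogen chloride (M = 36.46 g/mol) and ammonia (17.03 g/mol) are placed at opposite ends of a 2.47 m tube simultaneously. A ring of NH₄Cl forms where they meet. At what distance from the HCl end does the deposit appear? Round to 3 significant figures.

1.00 m

Distances travelled in equal time are proportional to diffusion rates, so d_HCl/d_NH₃ = √(M_NH₃/M_HCl) = √(17.03/36.46) = 0.6834.
With d_HCl + d_NH₃ = 2.47 m, d_NH₃ = 2.47/(1 + 0.6834) = 1.467 m.
d_HCl = 2.47 − 1.467 = 1.00 m.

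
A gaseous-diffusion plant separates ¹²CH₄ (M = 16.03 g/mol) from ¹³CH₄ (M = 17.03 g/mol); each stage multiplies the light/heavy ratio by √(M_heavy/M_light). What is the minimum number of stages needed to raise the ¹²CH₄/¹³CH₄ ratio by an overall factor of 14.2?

Per stage α = (17.03/16.03)^(1/2) = 1.06238^0.5, giving ln α = 0.03026.
Need α^N ≥ 14.2 ⇒ N ≥ ln(14.2) / ln α = 2.653 / 0.03026 = 87.69.
Minimum whole number of stages: N = 88.

88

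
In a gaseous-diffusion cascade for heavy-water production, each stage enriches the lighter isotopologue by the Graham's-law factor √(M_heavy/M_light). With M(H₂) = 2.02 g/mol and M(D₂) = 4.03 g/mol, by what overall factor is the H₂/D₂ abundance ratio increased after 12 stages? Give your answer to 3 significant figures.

Each stage multiplies the ratio by α = √(4.03/2.02), so after 12 stages the overall factor is α^12 = (4.03/2.02)^(12/2).
= 1.99505^6 = 63.1.

63.1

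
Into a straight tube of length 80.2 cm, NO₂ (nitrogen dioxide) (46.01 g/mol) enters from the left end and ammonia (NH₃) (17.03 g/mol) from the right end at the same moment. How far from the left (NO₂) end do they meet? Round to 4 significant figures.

30.34 cm

Distances travelled in equal time are proportional to diffusion rates, so d_NO₂/d_NH₃ = √(M_NH₃/M_NO₂) = √(17.03/46.01) = 0.6084.
With d_NO₂ + d_NH₃ = 80.2 cm, d_NH₃ = 80.2/(1 + 0.6084) = 49.86 cm.
d_NO₂ = 80.2 − 49.86 = 30.34 cm.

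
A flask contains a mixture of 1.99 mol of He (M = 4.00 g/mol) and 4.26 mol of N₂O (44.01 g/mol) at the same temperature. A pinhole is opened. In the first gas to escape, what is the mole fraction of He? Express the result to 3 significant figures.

0.608

Effusion rate of each component ∝ n_i/√M_i (partial pressure × 1/√M).
x_He(eff) = (n_He/√M_He) / (n_He/√M_He + n_N₂O/√M_N₂O)
= (1.99/√4.00) / (1.99/√4.00 + 4.26/√44.01) = 0.9950/(0.9950 + 0.6421) = 0.608.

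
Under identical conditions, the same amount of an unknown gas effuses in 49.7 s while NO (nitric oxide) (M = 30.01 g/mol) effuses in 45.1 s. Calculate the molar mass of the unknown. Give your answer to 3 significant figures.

36.4 g/mol

Since effusion rate ∝ 1/√M, t_X/t_NO = √(M_X/M_NO).
49.7/45.1 = 1.102 = √(M_X/30.01)
M_X = 30.01 × 1.102² = 30.01 × 1.214 = 36.4 g/mol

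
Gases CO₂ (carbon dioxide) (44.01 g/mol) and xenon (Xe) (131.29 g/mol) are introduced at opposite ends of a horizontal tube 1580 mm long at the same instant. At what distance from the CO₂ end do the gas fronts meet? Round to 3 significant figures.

1000 mm

Graham's law gives d_CO₂/d_Xe = rate_CO₂/rate_Xe = √(M_Xe/M_CO₂) = √(131.29/44.01) = 1.727.
With d_CO₂ + d_Xe = 1580 mm, d_Xe = 1580/(1 + 1.727) = 579.4 mm.
d_CO₂ = 1580 − 579.4 = 1000 mm.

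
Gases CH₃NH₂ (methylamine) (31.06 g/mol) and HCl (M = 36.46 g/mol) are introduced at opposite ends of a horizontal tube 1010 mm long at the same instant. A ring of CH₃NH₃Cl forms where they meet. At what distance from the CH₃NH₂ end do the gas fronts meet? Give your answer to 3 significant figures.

The fronts meet when d_CH₃NH₂ + d_HCl = L with d_CH₃NH₂/d_HCl = √(M_HCl/M_CH₃NH₂) (Graham's law). Here √(M_HCl/M_CH₃NH₂) = √(36.46/31.06) = 1.083.
With d_CH₃NH₂ + d_HCl = 1010 mm, d_HCl = 1010/(1 + 1.083) = 484.8 mm.
d_CH₃NH₂ = 1010 − 484.8 = 525 mm.

525 mm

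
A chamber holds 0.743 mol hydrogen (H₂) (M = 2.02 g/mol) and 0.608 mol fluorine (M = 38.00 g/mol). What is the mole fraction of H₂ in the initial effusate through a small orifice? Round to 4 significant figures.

0.8413

Effusion rate of each component ∝ n_i/√M_i (partial pressure × 1/√M).
Mole fraction of H₂ in the effusate = (n_H₂/√M_H₂) / (n_H₂/√M_H₂ + n_F₂/√M_F₂)
= (0.743/√2.02) / (0.743/√2.02 + 0.608/√38.00) = 0.5228/(0.5228 + 0.09863) = 0.8413.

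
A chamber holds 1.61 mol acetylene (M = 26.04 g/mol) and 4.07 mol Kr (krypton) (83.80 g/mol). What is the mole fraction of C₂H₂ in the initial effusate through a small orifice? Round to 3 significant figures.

0.415

The effusion rate of species i is ∝ p_i/√M_i ∝ n_i/√M_i.
x_C₂H₂(eff) = (n_C₂H₂/√M_C₂H₂) / (n_C₂H₂/√M_C₂H₂ + n_Kr/√M_Kr)
= (1.61/√26.04) / (1.61/√26.04 + 4.07/√83.80) = 0.3155/(0.3155 + 0.4446) = 0.415.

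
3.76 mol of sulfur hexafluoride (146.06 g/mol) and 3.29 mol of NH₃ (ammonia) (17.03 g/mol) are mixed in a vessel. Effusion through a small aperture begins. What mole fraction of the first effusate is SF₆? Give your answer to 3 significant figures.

The effusion rate of species i is ∝ p_i/√M_i ∝ n_i/√M_i.
x_SF₆(eff) = (n_SF₆/√M_SF₆) / (n_SF₆/√M_SF₆ + n_NH₃/√M_NH₃)
= (3.76/√146.06) / (3.76/√146.06 + 3.29/√17.03) = 0.3111/(0.3111 + 0.7972) = 0.281.

0.281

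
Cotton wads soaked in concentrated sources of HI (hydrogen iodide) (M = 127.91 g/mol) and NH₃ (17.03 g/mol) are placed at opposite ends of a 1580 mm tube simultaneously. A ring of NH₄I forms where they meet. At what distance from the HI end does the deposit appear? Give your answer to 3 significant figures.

Distances travelled in equal time are proportional to diffusion rates, so d_HI/d_NH₃ = √(M_NH₃/M_HI) = √(17.03/127.91) = 0.3649.
With d_HI + d_NH₃ = 1580 mm, d_NH₃ = 1580/(1 + 0.3649) = 1158 mm.
d_HI = 1580 − 1158 = 422 mm.

422 mm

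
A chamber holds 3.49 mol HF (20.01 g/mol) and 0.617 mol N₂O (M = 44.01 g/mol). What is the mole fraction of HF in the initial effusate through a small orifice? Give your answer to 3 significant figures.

0.893

Each component's effusion rate ∝ (its partial pressure)·(1/√M) ∝ n_i/√M_i.
Mole fraction of HF in the effusate = (n_HF/√M_HF) / (n_HF/√M_HF + n_N₂O/√M_N₂O)
= (3.49/√20.01) / (3.49/√20.01 + 0.617/√44.01) = 0.7802/(0.7802 + 0.09301) = 0.893.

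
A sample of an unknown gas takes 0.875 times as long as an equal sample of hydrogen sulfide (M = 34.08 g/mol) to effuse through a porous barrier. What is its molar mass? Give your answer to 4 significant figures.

26.09 g/mol

From Graham's law, t_X/t_H₂S = √(M_X/M_H₂S).
0.875 = √(M_X/34.08)
M_X = 34.08 × 0.875² = 34.08 × 0.7656 = 26.09 g/mol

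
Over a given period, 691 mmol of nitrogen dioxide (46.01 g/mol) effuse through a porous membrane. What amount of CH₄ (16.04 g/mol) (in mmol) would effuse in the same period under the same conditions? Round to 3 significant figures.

By Graham's law, rate_CH₄/rate_NO₂ = √(M_NO₂/M_CH₄) = √(46.01/16.04) = √2.868 = 1.694.
So the amount for CH₄ is 691 × 1.694 = 1170 mmol.

1170 mmol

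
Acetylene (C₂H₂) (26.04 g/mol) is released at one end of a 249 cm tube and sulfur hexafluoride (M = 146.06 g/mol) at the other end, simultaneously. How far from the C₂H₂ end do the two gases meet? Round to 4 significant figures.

In equal time, each gas travels a distance ∝ its rate ∝ 1/√M, so d_C₂H₂/d_SF₆ = √(M_SF₆/M_C₂H₂) = √(146.06/26.04) = 2.368.
With d_C₂H₂ + d_SF₆ = 249 cm, d_SF₆ = 249/(1 + 2.368) = 73.92 cm.
d_C₂H₂ = 249 − 73.92 = 175.1 cm.

175.1 cm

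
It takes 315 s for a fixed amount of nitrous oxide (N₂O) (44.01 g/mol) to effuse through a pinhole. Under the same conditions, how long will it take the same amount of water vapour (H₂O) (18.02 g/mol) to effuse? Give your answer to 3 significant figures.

202 s

Since effusion rate ∝ 1/√M, t_H₂O/t_N₂O = √(M_H₂O/M_N₂O) = √(18.02/44.01) = √0.4095 = 0.6399.
So the time for H₂O is 315 × 0.6399 = 202 s.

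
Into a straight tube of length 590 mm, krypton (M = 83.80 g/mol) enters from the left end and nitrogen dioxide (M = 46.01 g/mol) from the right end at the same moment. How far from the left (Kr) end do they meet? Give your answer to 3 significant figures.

251 mm

Distances travelled in equal time are proportional to diffusion rates, so d_Kr/d_NO₂ = √(M_NO₂/M_Kr) = √(46.01/83.80) = 0.7410.
With d_Kr + d_NO₂ = 590 mm, d_NO₂ = 590/(1 + 0.7410) = 338.9 mm.
d_Kr = 590 − 338.9 = 251 mm.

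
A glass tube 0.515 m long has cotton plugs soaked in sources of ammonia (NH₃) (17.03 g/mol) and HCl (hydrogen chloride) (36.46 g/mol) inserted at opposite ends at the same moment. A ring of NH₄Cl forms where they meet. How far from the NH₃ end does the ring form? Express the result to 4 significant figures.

0.3059 m

The fronts meet when d_NH₃ + d_HCl = L with d_NH₃/d_HCl = √(M_HCl/M_NH₃) (Graham's law). Here √(M_HCl/M_NH₃) = √(36.46/17.03) = 1.463.
With d_NH₃ + d_HCl = 0.515 m, d_HCl = 0.515/(1 + 1.463) = 0.2091 m.
d_NH₃ = 0.515 − 0.2091 = 0.3059 m.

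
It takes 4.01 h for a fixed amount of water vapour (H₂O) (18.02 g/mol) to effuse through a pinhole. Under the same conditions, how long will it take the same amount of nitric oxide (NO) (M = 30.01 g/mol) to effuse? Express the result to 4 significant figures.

5.175 h

From Graham's law, t_NO/t_H₂O = √(M_NO/M_H₂O) = √(30.01/18.02) = √1.665 = 1.290.
So the time for NO is 4.01 × 1.290 = 5.175 h.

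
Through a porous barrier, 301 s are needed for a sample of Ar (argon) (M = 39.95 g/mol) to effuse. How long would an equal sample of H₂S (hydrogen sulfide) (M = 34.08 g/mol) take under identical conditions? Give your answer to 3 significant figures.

Graham's law gives t_H₂S/t_Ar = √(M_H₂S/M_Ar) = √(34.08/39.95) = √0.8531 = 0.9236.
So the time for H₂S is 301 × 0.9236 = 278 s.

278 s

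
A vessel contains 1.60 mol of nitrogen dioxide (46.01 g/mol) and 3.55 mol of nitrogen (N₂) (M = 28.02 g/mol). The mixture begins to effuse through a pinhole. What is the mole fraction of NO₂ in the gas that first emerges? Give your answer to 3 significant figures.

Rate_i ∝ x_i/√M_i (Graham's law weighted by mole fraction), so the effusate composition follows n_i/√M_i.
Mole fraction of NO₂ in the effusate = (n_NO₂/√M_NO₂) / (n_NO₂/√M_NO₂ + n_N₂/√M_N₂)
= (1.60/√46.01) / (1.60/√46.01 + 3.55/√28.02) = 0.2359/(0.2359 + 0.6706) = 0.260.

0.260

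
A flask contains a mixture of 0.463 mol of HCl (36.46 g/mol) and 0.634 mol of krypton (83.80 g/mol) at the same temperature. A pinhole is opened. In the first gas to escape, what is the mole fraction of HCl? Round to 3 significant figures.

The effusion rate of species i is ∝ p_i/√M_i ∝ n_i/√M_i.
x_HCl(eff) = (n_HCl/√M_HCl) / (n_HCl/√M_HCl + n_Kr/√M_Kr)
= (0.463/√36.46) / (0.463/√36.46 + 0.634/√83.80) = 0.07668/(0.07668 + 0.06926) = 0.525.

0.525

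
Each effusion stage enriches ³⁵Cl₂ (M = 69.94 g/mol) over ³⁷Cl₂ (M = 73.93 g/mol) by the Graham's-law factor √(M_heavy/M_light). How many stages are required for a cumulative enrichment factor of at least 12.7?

Per stage α = (73.93/69.94)^(1/2) = 1.05705^0.5, giving ln α = 0.02774.
Need α^N ≥ 12.7 ⇒ N ≥ ln(12.7) / ln α = 2.542 / 0.02774 = 91.62.
Rounding up, N = 92 stages.

92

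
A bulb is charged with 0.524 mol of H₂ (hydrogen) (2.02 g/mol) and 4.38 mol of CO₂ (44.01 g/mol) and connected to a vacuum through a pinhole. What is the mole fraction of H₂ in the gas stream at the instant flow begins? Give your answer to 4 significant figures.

The effusion rate of species i is ∝ p_i/√M_i ∝ n_i/√M_i.
So x_H₂ in the escaping gas = (n_H₂/√M_H₂) / Σ(n_i/√M_i)
= (0.524/√2.02) / (0.524/√2.02 + 4.38/√44.01) = 0.3687/(0.3687 + 0.6602) = 0.3583.

0.3583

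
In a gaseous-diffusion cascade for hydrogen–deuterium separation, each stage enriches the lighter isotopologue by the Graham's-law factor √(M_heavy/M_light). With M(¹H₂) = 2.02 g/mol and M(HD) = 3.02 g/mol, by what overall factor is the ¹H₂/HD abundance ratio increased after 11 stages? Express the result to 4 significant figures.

The single-stage factor is √(M_heavy/M_light), so 11 stages give [√(3.02/2.02)]^11 = (3.02/2.02)^(11/2).
= 1.49505^(11/2) = 9.133.

9.133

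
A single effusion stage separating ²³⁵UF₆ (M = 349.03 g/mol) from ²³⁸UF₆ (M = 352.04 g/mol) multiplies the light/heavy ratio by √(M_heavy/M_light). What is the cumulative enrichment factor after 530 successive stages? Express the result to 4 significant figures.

9.733

After 530 stages the ratio has grown by (√(352.04/349.03))^530 = (352.04/349.03)^(530/2).
= 1.00862^265 = 9.733.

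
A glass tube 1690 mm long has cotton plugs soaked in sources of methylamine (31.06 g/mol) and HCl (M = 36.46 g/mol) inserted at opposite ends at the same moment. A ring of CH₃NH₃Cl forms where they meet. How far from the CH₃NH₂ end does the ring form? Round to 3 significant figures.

879 mm

In equal time, each gas travels a distance ∝ its rate ∝ 1/√M, so d_CH₃NH₂/d_HCl = √(M_HCl/M_CH₃NH₂) = √(36.46/31.06) = 1.083.
With d_CH₃NH₂ + d_HCl = 1690 mm, d_HCl = 1690/(1 + 1.083) = 811.2 mm.
d_CH₃NH₂ = 1690 − 811.2 = 879 mm.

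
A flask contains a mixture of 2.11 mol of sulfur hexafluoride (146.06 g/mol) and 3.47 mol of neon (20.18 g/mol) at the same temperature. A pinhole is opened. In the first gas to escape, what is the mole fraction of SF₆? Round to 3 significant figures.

Effusion rate of each component ∝ n_i/√M_i (partial pressure × 1/√M).
x_SF₆(eff) = (n_SF₆/√M_SF₆) / (n_SF₆/√M_SF₆ + n_Ne/√M_Ne)
= (2.11/√146.06) / (2.11/√146.06 + 3.47/√20.18) = 0.1746/(0.1746 + 0.7724) = 0.184.

0.184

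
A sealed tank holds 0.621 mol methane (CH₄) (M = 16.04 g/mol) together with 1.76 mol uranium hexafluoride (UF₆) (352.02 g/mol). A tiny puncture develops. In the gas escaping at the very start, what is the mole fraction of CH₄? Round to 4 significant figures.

0.6231

Effusion rate of each component ∝ n_i/√M_i (partial pressure × 1/√M).
So x_CH₄ in the escaping gas = (n_CH₄/√M_CH₄) / Σ(n_i/√M_i)
= (0.621/√16.04) / (0.621/√16.04 + 1.76/√352.02) = 0.1551/(0.1551 + 0.09381) = 0.6231.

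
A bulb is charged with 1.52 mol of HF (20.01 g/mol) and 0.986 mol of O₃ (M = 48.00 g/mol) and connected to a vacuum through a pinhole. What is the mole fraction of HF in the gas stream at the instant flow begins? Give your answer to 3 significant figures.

0.705

Rate_i ∝ x_i/√M_i (Graham's law weighted by mole fraction), so the effusate composition follows n_i/√M_i.
x_HF(eff) = (n_HF/√M_HF) / (n_HF/√M_HF + n_O₃/√M_O₃)
= (1.52/√20.01) / (1.52/√20.01 + 0.986/√48.00) = 0.3398/(0.3398 + 0.1423) = 0.705.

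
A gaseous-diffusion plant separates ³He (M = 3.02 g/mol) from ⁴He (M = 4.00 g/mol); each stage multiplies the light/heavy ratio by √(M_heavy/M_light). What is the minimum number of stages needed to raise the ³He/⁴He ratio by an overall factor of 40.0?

27

Single-stage factor α = √(4.00/3.02), so ln α = ½ ln(1.32450) = 0.1405.
Need α^N ≥ 40.0 ⇒ N ≥ ln(40.0) / ln α = 3.689 / 0.1405 = 26.25.
Minimum whole number of stages: N = 27.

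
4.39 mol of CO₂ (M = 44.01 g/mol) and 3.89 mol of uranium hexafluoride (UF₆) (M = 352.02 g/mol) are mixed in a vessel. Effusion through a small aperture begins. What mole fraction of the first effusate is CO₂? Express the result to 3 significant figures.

0.761

Rate_i ∝ x_i/√M_i (Graham's law weighted by mole fraction), so the effusate composition follows n_i/√M_i.
x_CO₂(eff) = (n_CO₂/√M_CO₂) / (n_CO₂/√M_CO₂ + n_UF₆/√M_UF₆)
= (4.39/√44.01) / (4.39/√44.01 + 3.89/√352.02) = 0.6617/(0.6617 + 0.2073) = 0.761.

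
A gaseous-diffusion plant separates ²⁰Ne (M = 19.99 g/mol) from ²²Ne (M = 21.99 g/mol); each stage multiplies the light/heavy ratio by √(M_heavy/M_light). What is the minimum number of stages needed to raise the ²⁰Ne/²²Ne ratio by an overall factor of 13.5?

Single-stage factor α = √(21.99/19.99), so ln α = ½ ln(1.10005) = 0.04768.
Need α^N ≥ 13.5 ⇒ N ≥ ln(13.5) / ln α = 2.603 / 0.04768 = 54.59.
Rounding up, N = 55 stages.

55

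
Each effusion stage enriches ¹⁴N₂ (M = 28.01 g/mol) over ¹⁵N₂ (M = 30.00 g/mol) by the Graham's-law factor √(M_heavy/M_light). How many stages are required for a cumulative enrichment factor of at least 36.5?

Per stage α = (30.00/28.01)^(1/2) = 1.07105^0.5, giving ln α = 0.03432.
Need α^N ≥ 36.5 ⇒ N ≥ ln(36.5) / ln α = 3.597 / 0.03432 = 104.82.
So at least 105 stages are needed.

105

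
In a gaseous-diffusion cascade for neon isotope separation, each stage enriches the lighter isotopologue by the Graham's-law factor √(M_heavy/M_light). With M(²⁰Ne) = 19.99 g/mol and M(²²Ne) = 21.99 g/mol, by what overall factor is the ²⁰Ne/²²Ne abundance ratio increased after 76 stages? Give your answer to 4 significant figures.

Overall factor = α^76 with α = √(21.99/19.99), i.e. (21.99/19.99)^(76/2).
= 1.10005^38 = 37.47.

37.47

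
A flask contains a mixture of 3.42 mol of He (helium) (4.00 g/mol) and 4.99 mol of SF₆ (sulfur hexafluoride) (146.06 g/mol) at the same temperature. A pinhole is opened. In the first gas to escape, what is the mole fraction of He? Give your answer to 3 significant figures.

0.806

The effusion rate of species i is ∝ p_i/√M_i ∝ n_i/√M_i.
Mole fraction of He in the effusate = (n_He/√M_He) / (n_He/√M_He + n_SF₆/√M_SF₆)
= (3.42/√4.00) / (3.42/√4.00 + 4.99/√146.06) = 1.710/(1.710 + 0.4129) = 0.806.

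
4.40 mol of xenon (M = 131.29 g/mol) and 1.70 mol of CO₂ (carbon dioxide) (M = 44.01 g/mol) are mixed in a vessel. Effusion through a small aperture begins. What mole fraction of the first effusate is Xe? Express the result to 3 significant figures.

The effusion rate of species i is ∝ p_i/√M_i ∝ n_i/√M_i.
So x_Xe in the escaping gas = (n_Xe/√M_Xe) / Σ(n_i/√M_i)
= (4.40/√131.29) / (4.40/√131.29 + 1.70/√44.01) = 0.3840/(0.3840 + 0.2563) = 0.600.

0.600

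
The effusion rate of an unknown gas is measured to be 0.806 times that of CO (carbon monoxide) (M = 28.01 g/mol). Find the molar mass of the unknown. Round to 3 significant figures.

43.1 g/mol

Using Graham's law: rate_X/rate_CO = √(M_CO/M_X).
0.806 = √(28.01/M_X)
M_X = 28.01 / 0.806² = 28.01 / 0.6496 = 43.1 g/mol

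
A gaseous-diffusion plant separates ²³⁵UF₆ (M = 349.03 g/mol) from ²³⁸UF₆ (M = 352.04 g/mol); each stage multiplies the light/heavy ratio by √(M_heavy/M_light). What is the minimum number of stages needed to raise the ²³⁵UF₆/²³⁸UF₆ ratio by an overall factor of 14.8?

628

Per stage α = (352.04/349.03)^(1/2) = 1.00862^0.5, giving ln α = 0.004293.
Need α^N ≥ 14.8 ⇒ N ≥ ln(14.8) / ln α = 2.695 / 0.004293 = 627.61.
Rounding up, N = 628 stages.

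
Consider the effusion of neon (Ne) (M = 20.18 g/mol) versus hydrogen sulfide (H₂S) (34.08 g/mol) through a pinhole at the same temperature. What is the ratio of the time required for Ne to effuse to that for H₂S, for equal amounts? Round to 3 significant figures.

Graham's law gives t_Ne/t_H₂S = √(M_Ne/M_H₂S) = √(20.18/34.08) = √0.5921 = 0.770.

0.770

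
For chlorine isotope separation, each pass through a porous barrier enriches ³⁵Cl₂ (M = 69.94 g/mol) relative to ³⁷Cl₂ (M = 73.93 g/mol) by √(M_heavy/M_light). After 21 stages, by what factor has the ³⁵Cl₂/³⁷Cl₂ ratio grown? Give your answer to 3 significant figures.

1.79

Overall factor = α^21 with α = √(73.93/69.94), i.e. (73.93/69.94)^(21/2).
= 1.05705^(21/2) = 1.79.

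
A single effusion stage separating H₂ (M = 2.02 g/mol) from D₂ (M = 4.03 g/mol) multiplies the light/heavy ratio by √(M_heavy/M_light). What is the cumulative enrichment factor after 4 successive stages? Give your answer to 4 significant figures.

3.980

Overall factor = α^4 with α = √(4.03/2.02), i.e. (4.03/2.02)^(4/2).
= 1.99505^2 = 3.980.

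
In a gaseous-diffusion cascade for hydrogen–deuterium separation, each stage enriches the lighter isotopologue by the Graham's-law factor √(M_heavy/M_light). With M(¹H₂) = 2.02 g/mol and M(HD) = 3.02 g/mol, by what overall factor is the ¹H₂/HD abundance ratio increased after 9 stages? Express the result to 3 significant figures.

6.11

The single-stage factor is √(M_heavy/M_light), so 9 stages give [√(3.02/2.02)]^9 = (3.02/2.02)^(9/2).
= 1.49505^(9/2) = 6.11.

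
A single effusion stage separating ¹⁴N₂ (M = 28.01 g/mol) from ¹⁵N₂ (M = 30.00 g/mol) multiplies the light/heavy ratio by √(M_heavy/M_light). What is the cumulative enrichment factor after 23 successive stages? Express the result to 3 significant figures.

2.20

The single-stage factor is √(M_heavy/M_light), so 23 stages give [√(30.00/28.01)]^23 = (30.00/28.01)^(23/2).
= 1.07105^(23/2) = 2.20.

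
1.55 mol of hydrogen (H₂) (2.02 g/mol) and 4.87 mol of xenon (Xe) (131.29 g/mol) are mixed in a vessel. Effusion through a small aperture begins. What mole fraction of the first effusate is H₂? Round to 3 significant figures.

Rate_i ∝ x_i/√M_i (Graham's law weighted by mole fraction), so the effusate composition follows n_i/√M_i.
Mole fraction of H₂ in the effusate = (n_H₂/√M_H₂) / (n_H₂/√M_H₂ + n_Xe/√M_Xe)
= (1.55/√2.02) / (1.55/√2.02 + 4.87/√131.29) = 1.091/(1.091 + 0.4250) = 0.720.

0.720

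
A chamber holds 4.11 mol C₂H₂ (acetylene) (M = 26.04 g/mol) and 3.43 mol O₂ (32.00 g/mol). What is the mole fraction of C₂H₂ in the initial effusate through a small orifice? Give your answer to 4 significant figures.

Each component's effusion rate ∝ (its partial pressure)·(1/√M) ∝ n_i/√M_i.
Mole fraction of C₂H₂ in the effusate = (n_C₂H₂/√M_C₂H₂) / (n_C₂H₂/√M_C₂H₂ + n_O₂/√M_O₂)
= (4.11/√26.04) / (4.11/√26.04 + 3.43/√32.00) = 0.8054/(0.8054 + 0.6063) = 0.5705.

0.5705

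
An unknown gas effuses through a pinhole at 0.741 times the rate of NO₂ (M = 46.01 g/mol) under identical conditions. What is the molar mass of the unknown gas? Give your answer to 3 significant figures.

83.8 g/mol

By Graham's law, rate_X/rate_NO₂ = √(M_NO₂/M_X).
0.741 = √(46.01/M_X)
M_X = 46.01 / 0.741² = 46.01 / 0.5491 = 83.8 g/mol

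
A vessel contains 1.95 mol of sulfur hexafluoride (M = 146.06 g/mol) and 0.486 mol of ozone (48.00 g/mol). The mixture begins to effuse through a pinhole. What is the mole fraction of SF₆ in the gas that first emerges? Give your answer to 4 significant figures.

Rate_i ∝ x_i/√M_i (Graham's law weighted by mole fraction), so the effusate composition follows n_i/√M_i.
So x_SF₆ in the escaping gas = (n_SF₆/√M_SF₆) / Σ(n_i/√M_i)
= (1.95/√146.06) / (1.95/√146.06 + 0.486/√48.00) = 0.1613/(0.1613 + 0.07015) = 0.6970.

0.6970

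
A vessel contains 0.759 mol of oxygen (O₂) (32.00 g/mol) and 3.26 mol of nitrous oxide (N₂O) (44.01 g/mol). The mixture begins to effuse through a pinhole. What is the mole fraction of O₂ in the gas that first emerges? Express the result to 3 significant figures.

Each component's effusion rate ∝ (its partial pressure)·(1/√M) ∝ n_i/√M_i.
So x_O₂ in the escaping gas = (n_O₂/√M_O₂) / Σ(n_i/√M_i)
= (0.759/√32.00) / (0.759/√32.00 + 3.26/√44.01) = 0.1342/(0.1342 + 0.4914) = 0.214.

0.214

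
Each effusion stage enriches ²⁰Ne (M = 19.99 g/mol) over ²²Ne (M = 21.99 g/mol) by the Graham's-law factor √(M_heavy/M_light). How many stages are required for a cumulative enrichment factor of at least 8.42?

With α = √(21.99/19.99) per stage, ln α = ½ ln(1.10005) = 0.04768.
Need α^N ≥ 8.42 ⇒ N ≥ ln(8.42) / ln α = 2.131 / 0.04768 = 44.69.
Minimum whole number of stages: N = 45.

45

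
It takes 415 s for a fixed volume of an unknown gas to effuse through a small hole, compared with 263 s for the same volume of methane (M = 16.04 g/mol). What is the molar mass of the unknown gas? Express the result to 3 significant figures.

Using Graham's law: t_X/t_CH₄ = √(M_X/M_CH₄).
415/263 = 1.578 = √(M_X/16.04)
M_X = 16.04 × 1.578² = 16.04 × 2.490 = 39.9 g/mol

39.9 g/mol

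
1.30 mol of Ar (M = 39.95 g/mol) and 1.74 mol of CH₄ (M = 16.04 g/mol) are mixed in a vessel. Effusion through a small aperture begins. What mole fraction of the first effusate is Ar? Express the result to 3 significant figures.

The effusion rate of species i is ∝ p_i/√M_i ∝ n_i/√M_i.
x_Ar(eff) = (n_Ar/√M_Ar) / (n_Ar/√M_Ar + n_CH₄/√M_CH₄)
= (1.30/√39.95) / (1.30/√39.95 + 1.74/√16.04) = 0.2057/(0.2057 + 0.4345) = 0.321.

0.321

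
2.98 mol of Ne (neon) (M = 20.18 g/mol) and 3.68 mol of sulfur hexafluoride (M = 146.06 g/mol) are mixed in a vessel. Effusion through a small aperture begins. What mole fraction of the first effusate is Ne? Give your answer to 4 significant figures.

Rate_i ∝ x_i/√M_i (Graham's law weighted by mole fraction), so the effusate composition follows n_i/√M_i.
So x_Ne in the escaping gas = (n_Ne/√M_Ne) / Σ(n_i/√M_i)
= (2.98/√20.18) / (2.98/√20.18 + 3.68/√146.06) = 0.6634/(0.6634 + 0.3045) = 0.6854.

0.6854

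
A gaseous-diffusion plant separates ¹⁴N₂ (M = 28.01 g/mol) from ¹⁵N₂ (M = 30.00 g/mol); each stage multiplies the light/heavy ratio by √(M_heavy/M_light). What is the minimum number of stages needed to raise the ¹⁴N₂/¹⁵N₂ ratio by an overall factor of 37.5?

With α = √(30.00/28.01) per stage, ln α = ½ ln(1.07105) = 0.03432.
Need α^N ≥ 37.5 ⇒ N ≥ ln(37.5) / ln α = 3.624 / 0.03432 = 105.61.
So at least 106 stages are needed.

106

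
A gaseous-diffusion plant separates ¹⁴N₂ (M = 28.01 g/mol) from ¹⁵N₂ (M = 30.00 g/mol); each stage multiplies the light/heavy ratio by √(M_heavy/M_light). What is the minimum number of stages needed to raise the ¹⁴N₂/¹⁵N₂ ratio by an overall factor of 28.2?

Per stage α = (30.00/28.01)^(1/2) = 1.07105^0.5, giving ln α = 0.03432.
Need α^N ≥ 28.2 ⇒ N ≥ ln(28.2) / ln α = 3.339 / 0.03432 = 97.31.
So at least 98 stages are needed.

98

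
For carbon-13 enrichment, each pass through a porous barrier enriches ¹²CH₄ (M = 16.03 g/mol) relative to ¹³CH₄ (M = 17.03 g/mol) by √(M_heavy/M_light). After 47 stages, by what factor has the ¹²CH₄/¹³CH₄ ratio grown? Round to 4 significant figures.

After 47 stages the ratio has grown by (√(17.03/16.03))^47 = (17.03/16.03)^(47/2).
= 1.06238^(47/2) = 4.146.

4.146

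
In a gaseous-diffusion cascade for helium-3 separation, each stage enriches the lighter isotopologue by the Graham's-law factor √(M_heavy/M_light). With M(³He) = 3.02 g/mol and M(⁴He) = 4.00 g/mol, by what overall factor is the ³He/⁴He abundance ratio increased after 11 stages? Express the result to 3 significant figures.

Each stage multiplies the ratio by α = √(4.00/3.02), so after 11 stages the overall factor is α^11 = (4.00/3.02)^(11/2).
= 1.32450^(11/2) = 4.69.

4.69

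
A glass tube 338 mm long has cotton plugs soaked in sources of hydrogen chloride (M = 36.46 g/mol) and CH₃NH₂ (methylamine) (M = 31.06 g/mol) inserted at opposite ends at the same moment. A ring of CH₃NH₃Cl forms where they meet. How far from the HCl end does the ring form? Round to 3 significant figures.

Distances travelled in equal time are proportional to diffusion rates, so d_HCl/d_CH₃NH₂ = √(M_CH₃NH₂/M_HCl) = √(31.06/36.46) = 0.9230.
With d_HCl + d_CH₃NH₂ = 338 mm, d_CH₃NH₂ = 338/(1 + 0.9230) = 175.8 mm.
d_HCl = 338 − 175.8 = 162 mm.

162 mm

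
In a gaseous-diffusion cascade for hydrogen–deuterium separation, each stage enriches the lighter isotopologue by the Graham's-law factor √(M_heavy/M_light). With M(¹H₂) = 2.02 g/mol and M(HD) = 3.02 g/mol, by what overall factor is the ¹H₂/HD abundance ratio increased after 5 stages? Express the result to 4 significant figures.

2.733

After 5 stages the ratio has grown by (√(3.02/2.02))^5 = (3.02/2.02)^(5/2).
= 1.49505^(5/2) = 2.733.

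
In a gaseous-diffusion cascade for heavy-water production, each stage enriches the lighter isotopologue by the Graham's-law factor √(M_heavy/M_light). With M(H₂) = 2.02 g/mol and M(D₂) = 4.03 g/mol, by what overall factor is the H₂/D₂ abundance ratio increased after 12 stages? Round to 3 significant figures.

Overall factor = α^12 with α = √(4.03/2.02), i.e. (4.03/2.02)^(12/2).
= 1.99505^6 = 63.1.

63.1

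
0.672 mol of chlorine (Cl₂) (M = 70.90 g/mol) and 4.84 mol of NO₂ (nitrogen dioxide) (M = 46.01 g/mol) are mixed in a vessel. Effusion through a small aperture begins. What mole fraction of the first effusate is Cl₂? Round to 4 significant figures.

Effusion rate of each component ∝ n_i/√M_i (partial pressure × 1/√M).
Mole fraction of Cl₂ in the effusate = (n_Cl₂/√M_Cl₂) / (n_Cl₂/√M_Cl₂ + n_NO₂/√M_NO₂)
= (0.672/√70.90) / (0.672/√70.90 + 4.84/√46.01) = 0.07981/(0.07981 + 0.7135) = 0.1006.

0.1006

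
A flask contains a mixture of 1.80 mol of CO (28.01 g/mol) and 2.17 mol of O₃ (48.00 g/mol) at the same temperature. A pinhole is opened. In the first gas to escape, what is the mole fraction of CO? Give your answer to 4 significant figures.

The effusion rate of species i is ∝ p_i/√M_i ∝ n_i/√M_i.
Mole fraction of CO in the effusate = (n_CO/√M_CO) / (n_CO/√M_CO + n_O₃/√M_O₃)
= (1.80/√28.01) / (1.80/√28.01 + 2.17/√48.00) = 0.3401/(0.3401 + 0.3132) = 0.5206.

0.5206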